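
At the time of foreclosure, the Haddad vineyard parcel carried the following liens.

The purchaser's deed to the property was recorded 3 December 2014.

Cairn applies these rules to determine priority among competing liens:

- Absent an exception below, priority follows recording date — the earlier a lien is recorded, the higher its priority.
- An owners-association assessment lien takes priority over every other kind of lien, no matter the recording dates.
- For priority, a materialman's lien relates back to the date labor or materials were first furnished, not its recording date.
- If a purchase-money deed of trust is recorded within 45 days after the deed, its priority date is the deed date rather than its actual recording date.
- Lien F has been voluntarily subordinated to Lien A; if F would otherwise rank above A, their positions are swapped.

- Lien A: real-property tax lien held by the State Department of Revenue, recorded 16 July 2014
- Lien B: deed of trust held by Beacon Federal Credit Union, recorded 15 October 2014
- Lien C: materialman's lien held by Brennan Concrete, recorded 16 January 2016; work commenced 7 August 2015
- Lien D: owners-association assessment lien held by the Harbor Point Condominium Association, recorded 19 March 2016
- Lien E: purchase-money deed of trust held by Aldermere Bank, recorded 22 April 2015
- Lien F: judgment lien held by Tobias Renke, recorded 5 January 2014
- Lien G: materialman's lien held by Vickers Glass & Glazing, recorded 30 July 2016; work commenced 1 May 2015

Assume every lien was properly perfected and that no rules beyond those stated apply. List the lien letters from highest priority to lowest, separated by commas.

Effective dates after the stated exceptions: C's effective date is 7 August 2015, when work began; E missed the 45-day window (140 days after the deed), so its recording date stands; G relates back to 1 May 2015 (work commenced).
As an owners-association assessment lien, D is senior to every other lien.
The other liens, earliest effective date first: F (5 January 2014), A (16 July 2014), B (15 October 2014), E (22 April 2015), G (1 May 2015), C (7 August 2015).
F is senior to A before the subordination, so the two trade places.

D, A, F, B, E, G, C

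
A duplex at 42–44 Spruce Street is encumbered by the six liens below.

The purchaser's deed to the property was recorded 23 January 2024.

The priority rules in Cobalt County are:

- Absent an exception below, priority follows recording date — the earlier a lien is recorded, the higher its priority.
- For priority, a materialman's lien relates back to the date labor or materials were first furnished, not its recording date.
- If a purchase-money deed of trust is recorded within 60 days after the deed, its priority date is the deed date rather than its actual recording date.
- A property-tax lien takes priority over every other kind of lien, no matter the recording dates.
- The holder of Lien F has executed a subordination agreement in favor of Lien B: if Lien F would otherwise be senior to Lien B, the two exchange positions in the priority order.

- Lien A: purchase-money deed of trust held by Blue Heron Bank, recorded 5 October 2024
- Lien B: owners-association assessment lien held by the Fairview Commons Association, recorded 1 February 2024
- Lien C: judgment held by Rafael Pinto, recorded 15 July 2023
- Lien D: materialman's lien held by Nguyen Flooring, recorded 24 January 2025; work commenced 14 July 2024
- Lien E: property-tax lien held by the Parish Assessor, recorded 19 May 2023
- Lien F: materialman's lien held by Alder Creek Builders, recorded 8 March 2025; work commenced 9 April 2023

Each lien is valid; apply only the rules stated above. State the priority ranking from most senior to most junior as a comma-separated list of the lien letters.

Adjusting effective dates: A was recorded 256 days after the deed — beyond 60 days — so no relation-back applies; D relates back to 14 July 2024 (work commenced); F's effective date is 9 April 2023, when work began.
As a property-tax lien, E is senior to every other lien.
Among the remaining liens, by effective date: F (9 April 2023), C (15 July 2023), B (1 February 2024), D (14 July 2024), A (5 October 2024).
Because F would otherwise rank above B, the subordination swaps them.

E, B, C, F, D, A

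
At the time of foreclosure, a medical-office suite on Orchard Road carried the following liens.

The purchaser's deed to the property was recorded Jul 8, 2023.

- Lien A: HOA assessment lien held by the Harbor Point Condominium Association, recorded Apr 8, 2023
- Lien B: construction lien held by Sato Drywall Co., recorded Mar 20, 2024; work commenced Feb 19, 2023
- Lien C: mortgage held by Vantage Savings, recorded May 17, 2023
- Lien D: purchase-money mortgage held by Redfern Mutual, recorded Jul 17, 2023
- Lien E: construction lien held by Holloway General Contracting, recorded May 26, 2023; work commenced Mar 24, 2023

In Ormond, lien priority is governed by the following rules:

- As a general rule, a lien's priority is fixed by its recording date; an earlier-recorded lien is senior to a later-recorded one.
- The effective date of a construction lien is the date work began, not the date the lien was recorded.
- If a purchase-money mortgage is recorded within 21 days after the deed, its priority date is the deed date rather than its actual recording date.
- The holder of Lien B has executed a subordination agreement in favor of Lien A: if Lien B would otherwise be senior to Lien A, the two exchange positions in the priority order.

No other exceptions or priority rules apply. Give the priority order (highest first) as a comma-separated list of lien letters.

First, effective dates: B is treated as recorded Feb 19, 2023, the work-commencement date; D was recorded within the 21-day window, so its effective date is the deed date Jul 8, 2023; E is treated as recorded Mar 24, 2023, the work-commencement date.
By effective date, earliest first: B (Feb 19, 2023), E (Mar 24, 2023), A (Apr 8, 2023), C (May 17, 2023), D (Jul 8, 2023).
Because B would otherwise rank above A, the subordination swaps them.

A, E, B, C, D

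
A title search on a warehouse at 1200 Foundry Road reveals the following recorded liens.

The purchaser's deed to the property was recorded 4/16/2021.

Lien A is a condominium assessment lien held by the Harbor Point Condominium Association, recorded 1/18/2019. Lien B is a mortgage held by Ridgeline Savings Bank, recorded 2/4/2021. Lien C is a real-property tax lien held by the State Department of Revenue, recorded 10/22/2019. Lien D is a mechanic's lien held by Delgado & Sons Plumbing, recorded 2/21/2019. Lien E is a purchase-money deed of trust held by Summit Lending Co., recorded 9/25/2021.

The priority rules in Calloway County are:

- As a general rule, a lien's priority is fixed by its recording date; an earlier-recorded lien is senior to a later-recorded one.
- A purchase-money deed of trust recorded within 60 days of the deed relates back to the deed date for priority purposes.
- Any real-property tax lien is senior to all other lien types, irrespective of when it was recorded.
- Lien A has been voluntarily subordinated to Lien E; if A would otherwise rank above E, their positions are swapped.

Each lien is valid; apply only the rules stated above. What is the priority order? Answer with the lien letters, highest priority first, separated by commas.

Effective dates after the stated exceptions: E was recorded 162 days after the deed, outside the 60-day window, so it keeps its recording date.
As a real-property tax lien, C is senior to every other lien.
The other liens, earliest effective date first: A (1/18/2019), D (2/21/2019), B (2/4/2021), E (9/25/2021).
Because A would otherwise rank above E, the subordination swaps them.

C, E, D, B, A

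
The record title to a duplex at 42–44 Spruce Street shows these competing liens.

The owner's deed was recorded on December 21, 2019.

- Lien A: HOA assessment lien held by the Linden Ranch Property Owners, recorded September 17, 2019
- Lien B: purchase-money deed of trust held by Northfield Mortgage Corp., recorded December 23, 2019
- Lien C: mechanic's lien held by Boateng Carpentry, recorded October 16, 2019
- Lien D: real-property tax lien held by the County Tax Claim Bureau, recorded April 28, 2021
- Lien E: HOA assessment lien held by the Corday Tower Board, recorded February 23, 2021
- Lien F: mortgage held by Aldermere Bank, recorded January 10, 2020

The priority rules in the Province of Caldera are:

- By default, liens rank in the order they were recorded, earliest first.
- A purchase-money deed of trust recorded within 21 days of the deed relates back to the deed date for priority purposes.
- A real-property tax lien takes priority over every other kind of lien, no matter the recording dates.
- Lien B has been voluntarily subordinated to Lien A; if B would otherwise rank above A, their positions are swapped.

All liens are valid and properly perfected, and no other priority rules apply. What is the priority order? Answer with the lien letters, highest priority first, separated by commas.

Effective dates: B was recorded within the 21-day window, so its effective date is the deed date December 21, 2019.
As a real-property tax lien, D is senior to every other lien.
Among the remaining liens, by effective date: A (September 17, 2019), C (October 16, 2019), B (December 21, 2019), F (January 10, 2020), E (February 23, 2021).
Since B is not senior to A, the subordination leaves the order unchanged.

D, A, C, B, F, E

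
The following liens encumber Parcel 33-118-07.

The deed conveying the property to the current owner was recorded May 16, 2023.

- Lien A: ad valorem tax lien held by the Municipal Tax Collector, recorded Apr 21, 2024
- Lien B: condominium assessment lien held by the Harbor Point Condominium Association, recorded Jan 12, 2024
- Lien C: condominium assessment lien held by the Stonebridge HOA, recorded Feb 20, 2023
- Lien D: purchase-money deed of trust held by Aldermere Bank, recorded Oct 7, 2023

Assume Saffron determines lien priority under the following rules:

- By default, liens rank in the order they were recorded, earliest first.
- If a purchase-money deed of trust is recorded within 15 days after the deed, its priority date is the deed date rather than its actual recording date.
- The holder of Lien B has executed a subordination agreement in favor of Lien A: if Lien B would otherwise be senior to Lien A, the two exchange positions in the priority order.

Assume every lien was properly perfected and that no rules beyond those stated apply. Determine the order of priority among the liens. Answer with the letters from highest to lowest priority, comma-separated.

Adjusting effective dates: D missed the 15-day window (144 days after the deed), so its recording date stands.
By effective date: C (Feb 20, 2023), D (Oct 7, 2023), B (Jan 12, 2024), A (Apr 21, 2024).
Because B would otherwise rank above A, the subordination swaps them.

C, D, A, B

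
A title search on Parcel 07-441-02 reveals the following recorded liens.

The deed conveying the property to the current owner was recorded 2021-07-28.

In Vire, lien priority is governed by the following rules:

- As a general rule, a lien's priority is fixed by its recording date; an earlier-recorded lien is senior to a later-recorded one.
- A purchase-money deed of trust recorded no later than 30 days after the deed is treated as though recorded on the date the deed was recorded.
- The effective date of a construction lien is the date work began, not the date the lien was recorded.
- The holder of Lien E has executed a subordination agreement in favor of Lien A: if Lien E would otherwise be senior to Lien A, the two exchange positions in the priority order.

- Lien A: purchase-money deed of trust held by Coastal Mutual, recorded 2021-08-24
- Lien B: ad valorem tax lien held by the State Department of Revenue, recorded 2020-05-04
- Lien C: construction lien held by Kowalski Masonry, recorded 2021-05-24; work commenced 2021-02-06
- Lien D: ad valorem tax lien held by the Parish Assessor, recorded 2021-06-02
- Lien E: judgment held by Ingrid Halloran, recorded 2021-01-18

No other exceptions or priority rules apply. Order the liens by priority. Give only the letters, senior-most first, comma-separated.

B, A, C, D, E

Adjusting effective dates: A was recorded within the 30-day window, so its effective date is the deed date 2021-07-28; C relates back to 2021-02-06 (work commenced).
Ordering by effective date: B (2020-05-04), E (2021-01-18), C (2021-02-06), D (2021-06-02), A (2021-07-28).
E would otherwise be senior to A, so under the subordination agreement E and A exchange positions.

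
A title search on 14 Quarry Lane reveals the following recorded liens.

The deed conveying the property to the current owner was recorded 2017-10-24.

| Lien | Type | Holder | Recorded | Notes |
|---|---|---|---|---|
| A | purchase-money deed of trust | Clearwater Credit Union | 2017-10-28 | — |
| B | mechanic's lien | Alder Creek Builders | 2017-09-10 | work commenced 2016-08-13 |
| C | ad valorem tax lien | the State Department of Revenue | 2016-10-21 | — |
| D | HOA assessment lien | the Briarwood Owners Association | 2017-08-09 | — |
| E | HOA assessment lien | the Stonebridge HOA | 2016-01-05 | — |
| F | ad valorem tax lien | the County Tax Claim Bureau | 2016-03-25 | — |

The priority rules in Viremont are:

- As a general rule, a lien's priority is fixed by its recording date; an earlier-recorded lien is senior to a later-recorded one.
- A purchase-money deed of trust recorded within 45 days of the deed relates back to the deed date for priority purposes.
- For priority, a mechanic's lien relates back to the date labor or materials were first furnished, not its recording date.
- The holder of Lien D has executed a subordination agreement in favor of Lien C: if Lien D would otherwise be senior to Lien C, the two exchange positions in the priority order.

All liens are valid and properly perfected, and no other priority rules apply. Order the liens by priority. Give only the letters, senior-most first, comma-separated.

Adjusting effective dates: A's effective date is the deed date, 2017-10-24; B relates back to 2016-08-13 (work commenced).
Ordering by effective date: E (2016-01-05), F (2016-03-25), B (2016-08-13), C (2016-10-21), D (2017-08-09), A (2017-10-24).
D is already junior to C, so the subordination agreement changes nothing.

E, F, B, C, D, A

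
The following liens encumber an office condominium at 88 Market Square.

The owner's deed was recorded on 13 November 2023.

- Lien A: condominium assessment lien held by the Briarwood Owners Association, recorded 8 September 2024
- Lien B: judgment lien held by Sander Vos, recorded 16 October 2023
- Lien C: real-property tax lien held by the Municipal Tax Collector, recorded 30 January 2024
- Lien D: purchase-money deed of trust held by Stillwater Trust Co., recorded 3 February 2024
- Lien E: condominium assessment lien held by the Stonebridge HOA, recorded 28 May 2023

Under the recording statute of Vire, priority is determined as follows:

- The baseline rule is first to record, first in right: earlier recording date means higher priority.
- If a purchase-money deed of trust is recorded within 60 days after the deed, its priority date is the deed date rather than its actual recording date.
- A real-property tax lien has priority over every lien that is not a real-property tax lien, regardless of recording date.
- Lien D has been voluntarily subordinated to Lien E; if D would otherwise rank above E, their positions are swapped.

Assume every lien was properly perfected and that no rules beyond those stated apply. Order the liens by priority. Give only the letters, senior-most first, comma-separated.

C, E, B, D, A

Effective dates: D was recorded 82 days after the deed — beyond 60 days — so no relation-back applies.
C, as a real-property tax lien, has superpriority and ranks first.
Ordering the rest by effective date: E (28 May 2023), B (16 October 2023), D (3 February 2024), A (8 September 2024).
Since D is not senior to E, the subordination leaves the order unchanged.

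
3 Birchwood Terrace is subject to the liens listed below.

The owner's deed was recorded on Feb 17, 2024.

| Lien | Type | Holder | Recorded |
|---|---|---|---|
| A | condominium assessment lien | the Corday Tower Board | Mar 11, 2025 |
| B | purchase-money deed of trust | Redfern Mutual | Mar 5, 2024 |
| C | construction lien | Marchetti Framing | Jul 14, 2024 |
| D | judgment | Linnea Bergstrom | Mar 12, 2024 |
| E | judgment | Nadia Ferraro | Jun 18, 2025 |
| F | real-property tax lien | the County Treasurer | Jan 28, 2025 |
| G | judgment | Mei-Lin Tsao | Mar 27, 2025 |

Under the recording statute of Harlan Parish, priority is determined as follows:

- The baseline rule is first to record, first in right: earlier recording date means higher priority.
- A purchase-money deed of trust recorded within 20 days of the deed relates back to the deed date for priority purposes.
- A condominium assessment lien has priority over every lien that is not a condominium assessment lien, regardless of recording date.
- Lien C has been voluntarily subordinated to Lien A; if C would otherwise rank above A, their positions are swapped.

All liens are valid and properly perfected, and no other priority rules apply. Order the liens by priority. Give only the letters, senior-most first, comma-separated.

A, B, D, C, F, G, E

Effective dates after the stated exceptions: B's effective date is the deed date, Feb 17, 2024.
A, as a condominium assessment lien, has superpriority and ranks first.
Remaining liens by effective date: B (Feb 17, 2024), D (Mar 12, 2024), C (Jul 14, 2024), F (Jan 28, 2025), G (Mar 27, 2025), E (Jun 18, 2025).
Since C is not senior to A, the subordination leaves the order unchanged.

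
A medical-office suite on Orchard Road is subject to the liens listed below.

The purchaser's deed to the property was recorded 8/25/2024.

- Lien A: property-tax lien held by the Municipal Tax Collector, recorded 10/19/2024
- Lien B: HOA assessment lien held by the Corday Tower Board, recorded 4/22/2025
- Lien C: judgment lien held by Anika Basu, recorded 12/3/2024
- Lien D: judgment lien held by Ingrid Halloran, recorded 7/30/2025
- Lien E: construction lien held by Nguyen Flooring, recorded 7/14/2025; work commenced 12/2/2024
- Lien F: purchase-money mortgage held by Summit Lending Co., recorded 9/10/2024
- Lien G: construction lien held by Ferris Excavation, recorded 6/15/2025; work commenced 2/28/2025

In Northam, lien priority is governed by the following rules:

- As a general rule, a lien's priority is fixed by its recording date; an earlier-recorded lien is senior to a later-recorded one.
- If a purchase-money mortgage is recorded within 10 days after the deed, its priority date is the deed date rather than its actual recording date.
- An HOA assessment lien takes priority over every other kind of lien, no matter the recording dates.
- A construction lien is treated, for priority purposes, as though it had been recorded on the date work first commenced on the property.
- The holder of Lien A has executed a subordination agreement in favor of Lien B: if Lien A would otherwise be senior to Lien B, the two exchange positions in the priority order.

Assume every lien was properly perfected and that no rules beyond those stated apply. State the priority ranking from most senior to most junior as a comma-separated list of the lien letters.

Effective dates: E's effective date is 12/2/2024, when work began; F was recorded 16 days after the deed, outside the 10-day window, so it keeps its recording date; G relates back to 2/28/2025 (work commenced).
As an HOA assessment lien, B is senior to every other lien.
Ordering the rest by effective date: F (9/10/2024), A (10/19/2024), E (12/2/2024), C (12/3/2024), G (2/28/2025), D (7/30/2025).
A already ranks below B; the subordination has no effect.

B, F, A, E, C, G, D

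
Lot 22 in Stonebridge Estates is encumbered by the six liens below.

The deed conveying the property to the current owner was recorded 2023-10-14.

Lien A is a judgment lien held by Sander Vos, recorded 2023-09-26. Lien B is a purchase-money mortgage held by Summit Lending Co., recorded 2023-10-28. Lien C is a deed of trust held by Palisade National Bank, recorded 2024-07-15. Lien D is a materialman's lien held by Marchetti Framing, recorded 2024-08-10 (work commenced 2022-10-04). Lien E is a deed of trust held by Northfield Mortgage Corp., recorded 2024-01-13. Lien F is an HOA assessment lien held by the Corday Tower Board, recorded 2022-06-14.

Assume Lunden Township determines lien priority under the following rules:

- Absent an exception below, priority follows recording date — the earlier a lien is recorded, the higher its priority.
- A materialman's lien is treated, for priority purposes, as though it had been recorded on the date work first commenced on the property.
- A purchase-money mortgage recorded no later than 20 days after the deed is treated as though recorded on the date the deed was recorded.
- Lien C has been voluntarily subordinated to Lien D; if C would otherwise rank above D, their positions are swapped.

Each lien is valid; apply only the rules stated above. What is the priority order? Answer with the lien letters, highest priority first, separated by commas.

Adjusting effective dates: B was recorded within the 20-day window, so its effective date is the deed date 2023-10-14; D is treated as recorded 2022-10-04, the work-commencement date.
By effective date: F (2022-06-14), D (2022-10-04), A (2023-09-26), B (2023-10-14), E (2024-01-13), C (2024-07-15).
Since C is not senior to D, the subordination leaves the order unchanged.

F, D, A, B, E, C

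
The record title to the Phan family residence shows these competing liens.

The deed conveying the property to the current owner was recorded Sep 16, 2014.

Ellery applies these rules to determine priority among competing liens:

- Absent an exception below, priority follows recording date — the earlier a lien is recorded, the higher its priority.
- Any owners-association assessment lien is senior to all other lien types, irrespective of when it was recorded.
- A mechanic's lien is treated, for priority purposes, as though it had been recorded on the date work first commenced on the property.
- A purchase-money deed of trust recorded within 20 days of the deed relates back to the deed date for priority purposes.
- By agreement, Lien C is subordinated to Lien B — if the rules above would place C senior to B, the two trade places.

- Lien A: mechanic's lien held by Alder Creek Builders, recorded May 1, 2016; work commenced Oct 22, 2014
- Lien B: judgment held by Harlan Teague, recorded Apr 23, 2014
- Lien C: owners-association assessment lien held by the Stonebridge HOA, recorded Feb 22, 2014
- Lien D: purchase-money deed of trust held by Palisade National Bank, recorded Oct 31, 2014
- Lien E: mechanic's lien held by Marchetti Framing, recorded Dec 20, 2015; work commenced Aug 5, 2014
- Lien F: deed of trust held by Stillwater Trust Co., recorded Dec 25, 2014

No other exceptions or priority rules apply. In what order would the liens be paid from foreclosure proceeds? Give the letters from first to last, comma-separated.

B, C, E, A, D, F

First, effective dates: A is treated as recorded Oct 22, 2014, the work-commencement date; D missed the 20-day window (45 days after the deed), so its recording date stands; E is treated as recorded Aug 5, 2014, the work-commencement date.
C is an owners-association assessment lien, so it outranks all other liens regardless of date.
Among the remaining liens, by effective date: B (Apr 23, 2014), E (Aug 5, 2014), A (Oct 22, 2014), D (Oct 31, 2014), F (Dec 25, 2014).
C is senior to B before the subordination, so the two trade places.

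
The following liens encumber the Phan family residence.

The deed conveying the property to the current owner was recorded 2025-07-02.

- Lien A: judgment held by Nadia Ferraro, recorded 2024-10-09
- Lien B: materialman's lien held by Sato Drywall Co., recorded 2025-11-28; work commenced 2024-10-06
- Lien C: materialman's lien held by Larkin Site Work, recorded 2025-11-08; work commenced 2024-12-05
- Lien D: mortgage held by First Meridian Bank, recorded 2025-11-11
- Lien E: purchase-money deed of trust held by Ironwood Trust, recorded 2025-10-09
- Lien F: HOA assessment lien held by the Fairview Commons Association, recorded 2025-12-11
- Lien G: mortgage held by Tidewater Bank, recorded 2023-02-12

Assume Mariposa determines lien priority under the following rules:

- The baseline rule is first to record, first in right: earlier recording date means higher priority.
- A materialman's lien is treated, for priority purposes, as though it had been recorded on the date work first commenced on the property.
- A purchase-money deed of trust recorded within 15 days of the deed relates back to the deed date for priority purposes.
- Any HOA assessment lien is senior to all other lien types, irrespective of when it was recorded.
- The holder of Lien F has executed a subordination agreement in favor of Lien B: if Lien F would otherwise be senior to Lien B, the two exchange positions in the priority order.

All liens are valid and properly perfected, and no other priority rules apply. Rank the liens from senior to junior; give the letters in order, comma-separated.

B, G, F, A, C, E, D

Effective dates after the stated exceptions: B is treated as recorded 2024-10-06, the work-commencement date; C relates back to 2024-12-05 (work commenced); E was recorded 99 days after the deed, outside the 15-day window, so it keeps its recording date.
As an HOA assessment lien, F is senior to every other lien.
Remaining liens by effective date: G (2023-02-12), B (2024-10-06), A (2024-10-09), C (2024-12-05), E (2025-10-09), D (2025-11-11).
F would otherwise be senior to B, so under the subordination agreement F and B exchange positions.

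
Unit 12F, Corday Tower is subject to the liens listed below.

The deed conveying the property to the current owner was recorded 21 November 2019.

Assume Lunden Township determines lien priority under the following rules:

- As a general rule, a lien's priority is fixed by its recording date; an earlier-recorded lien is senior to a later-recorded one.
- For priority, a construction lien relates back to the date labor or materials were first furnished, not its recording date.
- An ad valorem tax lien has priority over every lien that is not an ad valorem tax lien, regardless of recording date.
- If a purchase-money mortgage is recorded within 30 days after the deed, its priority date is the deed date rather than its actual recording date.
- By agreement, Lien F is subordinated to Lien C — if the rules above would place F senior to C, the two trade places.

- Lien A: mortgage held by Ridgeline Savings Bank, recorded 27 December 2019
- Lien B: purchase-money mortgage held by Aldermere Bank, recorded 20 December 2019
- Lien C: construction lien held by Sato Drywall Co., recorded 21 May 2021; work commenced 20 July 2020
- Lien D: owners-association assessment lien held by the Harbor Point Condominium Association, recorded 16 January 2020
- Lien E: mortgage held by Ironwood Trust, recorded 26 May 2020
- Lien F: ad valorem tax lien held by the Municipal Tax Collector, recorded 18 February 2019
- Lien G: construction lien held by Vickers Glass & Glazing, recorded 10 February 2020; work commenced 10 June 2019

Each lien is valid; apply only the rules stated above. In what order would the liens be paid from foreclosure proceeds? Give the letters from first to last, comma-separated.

First, effective dates: B's effective date is the deed date, 21 November 2019; C relates back to 20 July 2020 (work commenced); G relates back to 10 June 2019 (work commenced).
F, as an ad valorem tax lien, has superpriority and ranks first.
Among the remaining liens, by effective date: G (10 June 2019), B (21 November 2019), A (27 December 2019), D (16 January 2020), E (26 May 2020), C (20 July 2020).
Because F would otherwise rank above C, the subordination swaps them.

C, G, B, A, D, E, F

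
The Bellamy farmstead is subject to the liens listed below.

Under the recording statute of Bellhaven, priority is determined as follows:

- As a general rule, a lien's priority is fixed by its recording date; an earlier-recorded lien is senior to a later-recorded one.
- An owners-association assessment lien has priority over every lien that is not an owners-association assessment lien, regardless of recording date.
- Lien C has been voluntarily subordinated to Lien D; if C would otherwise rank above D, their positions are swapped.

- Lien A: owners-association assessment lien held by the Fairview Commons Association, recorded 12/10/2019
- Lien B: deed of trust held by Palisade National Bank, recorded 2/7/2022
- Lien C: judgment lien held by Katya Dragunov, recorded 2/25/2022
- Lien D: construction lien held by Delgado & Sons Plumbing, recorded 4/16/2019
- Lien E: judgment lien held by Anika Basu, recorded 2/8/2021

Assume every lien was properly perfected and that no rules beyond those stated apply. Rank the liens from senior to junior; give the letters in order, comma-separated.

A is an owners-association assessment lien, so it outranks all other liens regardless of date.
Remaining liens by effective date: D (4/16/2019), E (2/8/2021), B (2/7/2022), C (2/25/2022).
C already ranks below D; the subordination has no effect.

A, D, E, B, C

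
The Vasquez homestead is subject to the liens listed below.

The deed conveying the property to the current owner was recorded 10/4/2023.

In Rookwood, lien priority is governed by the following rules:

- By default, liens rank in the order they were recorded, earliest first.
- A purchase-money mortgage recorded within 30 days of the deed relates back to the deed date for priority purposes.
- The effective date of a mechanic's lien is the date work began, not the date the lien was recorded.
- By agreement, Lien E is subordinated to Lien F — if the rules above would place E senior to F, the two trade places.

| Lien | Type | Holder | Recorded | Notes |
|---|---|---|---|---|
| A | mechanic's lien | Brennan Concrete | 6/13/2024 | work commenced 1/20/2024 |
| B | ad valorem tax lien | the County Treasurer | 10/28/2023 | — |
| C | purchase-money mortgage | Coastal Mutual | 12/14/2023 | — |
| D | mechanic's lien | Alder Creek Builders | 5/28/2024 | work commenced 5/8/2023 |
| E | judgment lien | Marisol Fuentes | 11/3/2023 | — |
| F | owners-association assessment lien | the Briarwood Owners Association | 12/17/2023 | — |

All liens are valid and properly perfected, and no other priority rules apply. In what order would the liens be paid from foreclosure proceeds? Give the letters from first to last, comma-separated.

Effective dates after the stated exceptions: A relates back to 1/20/2024 (work commenced); C was recorded 71 days after the deed — beyond 30 days — so no relation-back applies; D relates back to 5/8/2023 (work commenced).
Sorted by effective date: D (5/8/2023), B (10/28/2023), E (11/3/2023), C (12/14/2023), F (12/17/2023), A (1/20/2024).
The subordination applies — E was senior to F — so E and F swap.

D, B, F, C, E, A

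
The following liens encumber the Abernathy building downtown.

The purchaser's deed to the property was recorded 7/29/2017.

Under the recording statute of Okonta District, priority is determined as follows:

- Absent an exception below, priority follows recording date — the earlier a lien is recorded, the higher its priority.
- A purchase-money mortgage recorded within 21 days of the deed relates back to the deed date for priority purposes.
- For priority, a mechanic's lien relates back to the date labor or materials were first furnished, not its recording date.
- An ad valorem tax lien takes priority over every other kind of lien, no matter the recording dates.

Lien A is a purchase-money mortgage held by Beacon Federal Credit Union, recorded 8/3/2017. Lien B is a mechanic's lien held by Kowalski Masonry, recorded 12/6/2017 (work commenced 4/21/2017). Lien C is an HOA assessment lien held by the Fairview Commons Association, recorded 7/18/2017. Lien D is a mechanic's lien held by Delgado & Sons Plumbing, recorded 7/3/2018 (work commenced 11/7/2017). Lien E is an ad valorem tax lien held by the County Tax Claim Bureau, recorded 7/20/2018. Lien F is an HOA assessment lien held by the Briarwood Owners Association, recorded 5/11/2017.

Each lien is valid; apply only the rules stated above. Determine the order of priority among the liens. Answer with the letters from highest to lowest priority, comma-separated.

E, B, F, C, A, D

First, effective dates: A's effective date is the deed date, 7/29/2017; B relates back to 4/21/2017 (work commenced); D's effective date is 11/7/2017, when work began.
E is an ad valorem tax lien, so it outranks all other liens regardless of date.
Among the remaining liens, by effective date: B (4/21/2017), F (5/11/2017), C (7/18/2017), A (7/29/2017), D (11/7/2017).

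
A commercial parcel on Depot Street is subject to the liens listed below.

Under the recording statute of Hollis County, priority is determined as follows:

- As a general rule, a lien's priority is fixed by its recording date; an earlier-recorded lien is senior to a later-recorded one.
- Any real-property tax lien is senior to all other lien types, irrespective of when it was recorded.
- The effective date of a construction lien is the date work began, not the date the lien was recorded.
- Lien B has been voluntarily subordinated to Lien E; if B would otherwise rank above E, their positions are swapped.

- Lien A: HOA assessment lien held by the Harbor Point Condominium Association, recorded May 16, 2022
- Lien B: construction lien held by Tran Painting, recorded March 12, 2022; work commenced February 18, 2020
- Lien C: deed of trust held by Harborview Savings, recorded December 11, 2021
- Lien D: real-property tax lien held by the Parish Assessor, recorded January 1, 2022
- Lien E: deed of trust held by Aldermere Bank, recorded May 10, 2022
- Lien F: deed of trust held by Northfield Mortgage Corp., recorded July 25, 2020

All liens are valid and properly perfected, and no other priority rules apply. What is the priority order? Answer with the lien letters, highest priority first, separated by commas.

First, effective dates: B relates back to February 18, 2020 (work commenced).
D, as a real-property tax lien, has superpriority and ranks first.
Among the remaining liens, by effective date: B (February 18, 2020), F (July 25, 2020), C (December 11, 2021), E (May 10, 2022), A (May 16, 2022).
Because B would otherwise rank above E, the subordination swaps them.

D, E, F, C, B, A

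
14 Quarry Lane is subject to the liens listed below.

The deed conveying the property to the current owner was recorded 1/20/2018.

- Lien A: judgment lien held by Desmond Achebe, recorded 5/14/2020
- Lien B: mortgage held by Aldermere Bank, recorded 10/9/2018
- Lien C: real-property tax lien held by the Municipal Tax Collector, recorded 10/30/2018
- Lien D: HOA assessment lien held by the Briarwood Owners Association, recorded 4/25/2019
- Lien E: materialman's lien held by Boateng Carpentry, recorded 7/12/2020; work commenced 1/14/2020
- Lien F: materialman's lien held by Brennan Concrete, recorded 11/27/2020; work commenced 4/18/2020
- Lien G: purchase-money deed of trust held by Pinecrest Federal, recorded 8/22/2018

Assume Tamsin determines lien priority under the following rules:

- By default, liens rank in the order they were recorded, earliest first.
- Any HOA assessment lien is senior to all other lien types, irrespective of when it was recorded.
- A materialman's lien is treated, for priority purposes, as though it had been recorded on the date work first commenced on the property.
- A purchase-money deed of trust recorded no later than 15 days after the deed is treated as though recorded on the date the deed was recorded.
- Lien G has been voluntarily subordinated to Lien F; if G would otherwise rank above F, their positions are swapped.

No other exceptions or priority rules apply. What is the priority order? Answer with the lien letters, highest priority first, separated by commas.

D, F, B, C, E, G, A

Effective dates: E is treated as recorded 1/14/2020, the work-commencement date; F is treated as recorded 4/18/2020, the work-commencement date; G missed the 15-day window (214 days after the deed), so its recording date stands.
D is an HOA assessment lien and takes priority over every other lien.
Ordering the rest by effective date: G (8/22/2018), B (10/9/2018), C (10/30/2018), E (1/14/2020), F (4/18/2020), A (5/14/2020).
Because G would otherwise rank above F, the subordination swaps them.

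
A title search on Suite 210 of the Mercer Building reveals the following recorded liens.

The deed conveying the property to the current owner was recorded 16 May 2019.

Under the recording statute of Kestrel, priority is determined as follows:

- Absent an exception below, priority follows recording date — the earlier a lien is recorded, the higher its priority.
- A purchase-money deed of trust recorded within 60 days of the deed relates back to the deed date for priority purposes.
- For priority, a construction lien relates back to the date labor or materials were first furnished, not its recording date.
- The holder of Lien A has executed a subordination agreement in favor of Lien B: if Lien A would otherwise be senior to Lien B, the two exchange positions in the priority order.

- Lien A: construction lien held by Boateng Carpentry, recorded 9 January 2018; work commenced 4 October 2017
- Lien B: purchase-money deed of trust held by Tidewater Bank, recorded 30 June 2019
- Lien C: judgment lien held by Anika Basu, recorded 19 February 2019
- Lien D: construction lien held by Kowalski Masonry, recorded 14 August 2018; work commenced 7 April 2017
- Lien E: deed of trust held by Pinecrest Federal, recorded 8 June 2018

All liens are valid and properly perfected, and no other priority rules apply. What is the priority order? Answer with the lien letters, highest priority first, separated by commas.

D, B, E, C, A

First, effective dates: A is treated as recorded 4 October 2017, the work-commencement date; B's effective date is the deed date, 16 May 2019; D is treated as recorded 7 April 2017, the work-commencement date.
Ordering by effective date: D (7 April 2017), A (4 October 2017), E (8 June 2018), C (19 February 2019), B (16 May 2019).
Because A would otherwise rank above B, the subordination swaps them.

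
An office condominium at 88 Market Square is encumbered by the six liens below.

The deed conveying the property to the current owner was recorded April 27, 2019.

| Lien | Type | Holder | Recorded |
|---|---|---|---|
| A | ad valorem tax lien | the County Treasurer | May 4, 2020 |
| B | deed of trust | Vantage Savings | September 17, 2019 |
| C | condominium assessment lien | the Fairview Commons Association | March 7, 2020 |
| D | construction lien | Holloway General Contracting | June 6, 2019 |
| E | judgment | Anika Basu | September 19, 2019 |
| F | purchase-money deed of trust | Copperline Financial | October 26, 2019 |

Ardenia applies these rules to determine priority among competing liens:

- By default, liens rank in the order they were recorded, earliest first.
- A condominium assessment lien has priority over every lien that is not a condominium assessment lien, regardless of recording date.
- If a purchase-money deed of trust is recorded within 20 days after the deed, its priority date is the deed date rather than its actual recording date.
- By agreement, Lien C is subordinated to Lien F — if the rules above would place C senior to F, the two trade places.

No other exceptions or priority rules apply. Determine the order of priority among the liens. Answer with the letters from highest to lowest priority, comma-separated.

Effective dates after the stated exceptions: F missed the 20-day window (182 days after the deed), so its recording date stands.
As a condominium assessment lien, C is senior to every other lien.
The other liens, earliest effective date first: D (June 6, 2019), B (September 17, 2019), E (September 19, 2019), F (October 26, 2019), A (May 4, 2020).
C would otherwise be senior to F, so under the subordination agreement C and F exchange positions.

F, D, B, E, C, A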